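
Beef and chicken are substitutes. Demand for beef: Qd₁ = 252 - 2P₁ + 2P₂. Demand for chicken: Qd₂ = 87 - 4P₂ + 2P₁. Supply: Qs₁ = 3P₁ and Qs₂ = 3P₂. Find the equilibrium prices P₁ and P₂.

P₁ = 1938/31, P₂ = 939/31

Market 1: 252 - 2P₁ + 2P₂ = 3P₁ → 5P₁ - 2P₂ = 252.
Market 2: 7P₂ - 2P₁ = 87.
Eliminating P₂: 7×(1) + 2×(2) gives 31P₁ = 1938, so P₁ = 1938/31.
Back-substitute into (2): P₂ = (87 + 2×1938/31) / 7 = 939/31.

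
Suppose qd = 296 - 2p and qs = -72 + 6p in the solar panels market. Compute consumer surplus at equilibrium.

Consumer surplus = 10404

Equilibrium: 296 - 2p = -72 + 6p gives p* = 46, q* = 204.
Demand choke price (qd = 0): p = 148.
CS = ½(148 − 46)(204) = 10404.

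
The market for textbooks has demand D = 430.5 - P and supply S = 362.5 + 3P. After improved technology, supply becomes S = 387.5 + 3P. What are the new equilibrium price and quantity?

Original equilibrium: P* = 17, Q* = 413.5.
New equilibrium: 430.5 - P = 387.5 + 3P, so 43 = 4P and P' = 10.75; Q' = 430.5 − 1(10.75) = 419.75.

P' = 10.75, Q' = 419.75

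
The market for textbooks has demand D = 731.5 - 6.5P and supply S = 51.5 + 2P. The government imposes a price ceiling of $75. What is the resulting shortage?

Shortage = 42.5

Equilibrium price would be P* = 80, so the ceiling at 75 binds.
At P = 75: D = 731.5 − 6.5(75) = 244, S = 51.5 + 2(75) = 201.5.
Shortage = 244 − 201.5 = 42.5.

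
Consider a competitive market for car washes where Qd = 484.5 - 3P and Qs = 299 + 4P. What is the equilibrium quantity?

Set Qd = Qs: 484.5 - 3P = 299 + 4P.
185.5 = 7P, so P* = 26.5.
Q* = 484.5 − 3(26.5) = 405.

Q* = 405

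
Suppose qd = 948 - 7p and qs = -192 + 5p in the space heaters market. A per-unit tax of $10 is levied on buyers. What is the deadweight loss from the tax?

Deadweight loss = 875/6

Pre-tax equilibrium: p* = 95, q* = 283.
Tax on buyers shifts demand to qd = 948 − 7(p + 10) = 878 - 7p.
878 - 7p = -192 + 5p gives seller price ps = 535/6; buyers pay pb = 535/6 + 10 = 595/6.
New quantity: q = 948 − 7(595/6) = 1523/6.
DWL = ½ × 10 × (283 − 1523/6) = 875/6.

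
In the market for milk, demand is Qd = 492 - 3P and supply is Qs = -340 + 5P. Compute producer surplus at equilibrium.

Producer surplus = 3240

Equilibrium: 492 - 3P = -340 + 5P gives P* = 104, Q* = 180.
Supply starts at P = 68 (where Qs = 0).
PS = ½(104 − 68)(180) = 3240.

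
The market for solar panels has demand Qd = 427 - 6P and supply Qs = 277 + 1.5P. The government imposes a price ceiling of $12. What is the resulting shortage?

Shortage = 60

Equilibrium price would be P* = 20, so the ceiling at 12 binds.
At P = 12: Qd = 427 − 6(12) = 355, Qs = 277 + 1.5(12) = 295.
Shortage = 355 − 295 = 60.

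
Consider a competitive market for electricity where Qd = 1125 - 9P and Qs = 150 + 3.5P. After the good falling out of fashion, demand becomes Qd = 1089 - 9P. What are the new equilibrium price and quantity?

Original equilibrium: P* = 78, Q* = 423.
New equilibrium: 1089 - 9P = 150 + 3.5P, so 939 = 12.5P and P' = 75.12; Q' = 1089 − 9(75.12) = 412.92.

P' = 75.12, Q' = 412.92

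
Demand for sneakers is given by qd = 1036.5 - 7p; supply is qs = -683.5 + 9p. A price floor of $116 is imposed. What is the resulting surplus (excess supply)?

Equilibrium price would be p* = 107.5, so the floor at 116 binds.
At p = 116: qd = 224.5, qs = 360.5.
Surplus = 360.5 − 224.5 = 136.

Surplus = 136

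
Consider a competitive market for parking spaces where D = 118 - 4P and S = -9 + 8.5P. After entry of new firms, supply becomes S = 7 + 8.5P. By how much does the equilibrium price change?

ΔP = -1.28

Original equilibrium: P* = 10.16, Q* = 77.36.
New equilibrium: 118 - 4P = 7 + 8.5P, so 111 = 12.5P and P' = 8.88; Q' = 118 − 4(8.88) = 82.48.
Change in price: 8.88 − 10.16 = -1.28.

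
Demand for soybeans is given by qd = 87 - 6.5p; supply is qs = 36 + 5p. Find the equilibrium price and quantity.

p* = 102/23, q* = 1338/23

Set qd = qs: 87 - 6.5p = 36 + 5p.
51 = 11.5p, so p* = 102/23.
q* = 87 − 6.5(102/23) = 1338/23.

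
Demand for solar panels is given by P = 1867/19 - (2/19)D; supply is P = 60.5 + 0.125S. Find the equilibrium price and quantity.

P* = 81, Q* = 164

Set the two price expressions equal: 1867/19 - (2/19)Q = 60.5 + 0.125Q.
1435/38 = (35/152)Q, so Q* = 164.
P* = 1867/19 − (2/19)(164) = 81.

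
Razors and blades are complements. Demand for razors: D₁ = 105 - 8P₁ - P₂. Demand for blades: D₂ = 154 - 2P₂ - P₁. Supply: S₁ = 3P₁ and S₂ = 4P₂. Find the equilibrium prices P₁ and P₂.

Market 1: 105 - 8P₁ - P₂ = 3P₁ → 11P₁ + P₂ = 105.
Market 2: 6P₂ + P₁ = 154.
Eliminating P₂: 6×(1) − 1×(2) gives 65P₁ = 476, so P₁ = 476/65.
Back-substitute into (2): P₂ = (154 − 1×476/65) / 6 = 1589/65.

P₁ = 476/65, P₂ = 1589/65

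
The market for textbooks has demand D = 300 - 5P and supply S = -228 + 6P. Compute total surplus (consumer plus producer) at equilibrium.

Total surplus = 660

Equilibrium: 300 - 5P = -228 + 6P gives P* = 48, Q* = 60.
Demand choke price: P = 60; supply starts at P = 38.
CS = ½(60 − 48)(60) = 360; PS = ½(48 − 38)(60) = 300.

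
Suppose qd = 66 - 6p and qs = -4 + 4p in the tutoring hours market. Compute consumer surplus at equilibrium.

Consumer surplus = 48

Equilibrium: 66 - 6p = -4 + 4p gives p* = 7, q* = 24.
Demand choke price (qd = 0): p = 11.
CS = ½(11 − 7)(24) = 48.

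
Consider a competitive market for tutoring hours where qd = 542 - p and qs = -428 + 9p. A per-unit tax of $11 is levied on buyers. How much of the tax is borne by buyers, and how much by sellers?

Pre-tax equilibrium: p* = 97, q* = 445.
Tax on buyers shifts demand to qd = 542 − 1(p + 11) = 531 - p.
531 - p = -428 + 9p gives seller price ps = 95.9; buyers pay pb = 95.9 + 11 = 106.9.
New quantity: q = 542 − 1(106.9) = 435.1.
Buyer burden = 106.9 − 97 = 9.9; seller burden = 97 − 95.9 = 1.1.

Buyers bear $9.9, sellers bear $1.1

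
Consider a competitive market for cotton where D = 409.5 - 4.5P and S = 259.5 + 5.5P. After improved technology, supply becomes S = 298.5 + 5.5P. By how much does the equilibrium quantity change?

Original equilibrium: P* = 15, Q* = 342.
New equilibrium: 409.5 - 4.5P = 298.5 + 5.5P, so 111 = 10P and P' = 11.1; Q' = 409.5 − 4.5(11.1) = 359.55.
Change in quantity: 359.55 − 342 = 17.55.

ΔQ = 17.55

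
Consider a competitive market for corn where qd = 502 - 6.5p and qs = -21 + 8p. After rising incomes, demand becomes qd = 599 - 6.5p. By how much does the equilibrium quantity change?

Δq = 1552/29

Original equilibrium: p* = 1046/29, q* = 7759/29.
New equilibrium: 599 - 6.5p = -21 + 8p, so 620 = 14.5p and p' = 1240/29; q' = 599 − 6.5(1240/29) = 9311/29.
Change in quantity: 9311/29 − 7759/29 = 1552/29.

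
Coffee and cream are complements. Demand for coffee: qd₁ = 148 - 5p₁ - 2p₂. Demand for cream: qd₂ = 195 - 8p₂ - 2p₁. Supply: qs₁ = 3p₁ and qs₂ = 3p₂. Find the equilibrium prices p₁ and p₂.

Market 1: 148 - 5p₁ - 2p₂ = 3p₁ → 8p₁ + 2p₂ = 148.
Market 2: 11p₂ + 2p₁ = 195.
Eliminating p₂: 11×(1) − 2×(2) gives 84p₁ = 1238, so p₁ = 619/42.
Back-substitute into (2): p₂ = (195 − 2×619/42) / 11 = 316/21.

p₁ = 619/42, p₂ = 316/21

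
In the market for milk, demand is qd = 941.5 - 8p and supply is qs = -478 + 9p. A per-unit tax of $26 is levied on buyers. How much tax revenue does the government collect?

Tax revenue = 72215/17

Pre-tax equilibrium: p* = 83.5, q* = 273.5.
Tax on buyers shifts demand to qd = 941.5 − 8(p + 26) = 733.5 - 8p.
733.5 - 8p = -478 + 9p gives seller price ps = 2423/34; buyers pay pb = 2423/34 + 26 = 3307/34.
New quantity: q = 941.5 − 8(3307/34) = 5555/34.
Revenue = 26 × 5555/34 = 72215/17.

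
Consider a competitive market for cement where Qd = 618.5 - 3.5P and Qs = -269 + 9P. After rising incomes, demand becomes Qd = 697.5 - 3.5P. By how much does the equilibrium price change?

ΔP = 6.32

Original equilibrium: P* = 71, Q* = 370.
New equilibrium: 697.5 - 3.5P = -269 + 9P, so 966.5 = 12.5P and P' = 77.32; Q' = 697.5 − 3.5(77.32) = 426.88.
Change in price: 77.32 − 71 = 6.32.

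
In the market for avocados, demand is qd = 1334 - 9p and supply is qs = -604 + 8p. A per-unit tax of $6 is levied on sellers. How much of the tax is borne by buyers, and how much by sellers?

Buyers bear 48/17, sellers bear 54/17

Pre-tax equilibrium: p* = 114, q* = 308.
Tax on sellers shifts supply to qs = -604 + 8(p − 6) = -652 + 8p.
1334 - 9p = -652 + 8p gives buyer price pb = 1986/17; sellers receive ps = 1986/17 − 6 = 1884/17.
New quantity: q = 1334 − 9(1986/17) = 4804/17.
Buyer burden = 1986/17 − 114 = 48/17; seller burden = 114 − 1884/17 = 54/17.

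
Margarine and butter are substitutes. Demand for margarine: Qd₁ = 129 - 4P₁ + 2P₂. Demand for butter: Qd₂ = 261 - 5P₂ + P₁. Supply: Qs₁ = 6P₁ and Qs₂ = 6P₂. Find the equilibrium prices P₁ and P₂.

Market 1: 129 - 4P₁ + 2P₂ = 6P₁ → 10P₁ - 2P₂ = 129.
Market 2: 11P₂ - P₁ = 261.
Eliminating P₂: 11×(1) + 2×(2) gives 108P₁ = 1941, so P₁ = 647/36.
Back-substitute into (2): P₂ = (261 + 1×647/36) / 11 = 913/36.

P₁ = 647/36, P₂ = 913/36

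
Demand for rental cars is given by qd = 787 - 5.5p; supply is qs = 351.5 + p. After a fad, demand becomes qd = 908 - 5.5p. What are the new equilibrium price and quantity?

Original equilibrium: p* = 67, q* = 418.5.
New equilibrium: 908 - 5.5p = 351.5 + p, so 556.5 = 6.5p and p' = 1113/13; q' = 908 − 5.5(1113/13) = 11365/26.

p' = 1113/13, q' = 11365/26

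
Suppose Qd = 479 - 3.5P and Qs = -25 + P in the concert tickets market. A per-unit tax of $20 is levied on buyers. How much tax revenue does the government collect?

Tax revenue = 12860/9

Pre-tax equilibrium: P* = 112, Q* = 87.
Tax on buyers shifts demand to Qd = 479 − 3.5(P + 20) = 409 - 3.5P.
409 - 3.5P = -25 + P gives seller price Ps = 868/9; buyers pay Pb = 868/9 + 20 = 1048/9.
New quantity: Q = 479 − 3.5(1048/9) = 643/9.
Revenue = 20 × 643/9 = 12860/9.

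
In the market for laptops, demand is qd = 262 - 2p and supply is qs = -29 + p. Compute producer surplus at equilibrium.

Producer surplus = 2312

Equilibrium: 262 - 2p = -29 + p gives p* = 97, q* = 68.
Supply starts at p = 29 (where qs = 0).
PS = ½(97 − 29)(68) = 2312.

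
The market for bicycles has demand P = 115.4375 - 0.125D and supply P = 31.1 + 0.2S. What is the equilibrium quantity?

Set the two price expressions equal: 115.4375 - 0.125Q = 31.1 + 0.2Q.
84.3375 = 0.325Q, so Q* = 259.5.
P* = 115.4375 − (0.125)(259.5) = 83.

Q* = 259.5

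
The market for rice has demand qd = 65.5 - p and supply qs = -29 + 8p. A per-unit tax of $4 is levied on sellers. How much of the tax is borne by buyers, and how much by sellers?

Buyers bear 32/9, sellers bear 4/9

Pre-tax equilibrium: p* = 10.5, q* = 55.
Tax on sellers shifts supply to qs = -29 + 8(p − 4) = -61 + 8p.
65.5 - p = -61 + 8p gives buyer price pb = 253/18; sellers receive ps = 253/18 − 4 = 181/18.
New quantity: q = 65.5 − 1(253/18) = 463/9.
Buyer burden = 253/18 − 10.5 = 32/9; seller burden = 10.5 − 181/18 = 4/9.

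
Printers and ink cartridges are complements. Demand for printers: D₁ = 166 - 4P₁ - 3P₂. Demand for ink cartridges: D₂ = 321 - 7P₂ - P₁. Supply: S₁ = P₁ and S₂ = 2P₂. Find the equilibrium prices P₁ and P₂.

Market 1: 166 - 4P₁ - 3P₂ = P₁ → 5P₁ + 3P₂ = 166.
Market 2: 9P₂ + P₁ = 321.
Eliminating P₂: 9×(1) − 3×(2) gives 42P₁ = 531, so P₁ = 177/14.
Back-substitute into (2): P₂ = (321 − 1×177/14) / 9 = 1439/42.

P₁ = 177/14, P₂ = 1439/42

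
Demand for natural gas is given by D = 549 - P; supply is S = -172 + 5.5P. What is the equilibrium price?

Set D = S: 549 - P = -172 + 5.5P.
721 = 6.5P, so P* = 1442/13.
Q* = 549 − 1(1442/13) = 5695/13.

P* = 1442/13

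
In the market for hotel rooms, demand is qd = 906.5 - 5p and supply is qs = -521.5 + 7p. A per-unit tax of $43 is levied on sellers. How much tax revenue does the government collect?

Tax revenue = 96019/12

Pre-tax equilibrium: p* = 119, q* = 311.5.
Tax on sellers shifts supply to qs = -521.5 + 7(p − 43) = -822.5 + 7p.
906.5 - 5p = -822.5 + 7p gives buyer price pb = 1729/12; sellers receive ps = 1729/12 − 43 = 1213/12.
New quantity: q = 906.5 − 5(1729/12) = 2233/12.
Revenue = 43 × 2233/12 = 96019/12.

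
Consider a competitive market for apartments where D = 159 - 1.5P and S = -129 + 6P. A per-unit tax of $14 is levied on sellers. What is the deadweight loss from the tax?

Pre-tax equilibrium: P* = 38.4, Q* = 101.4.
Tax on sellers shifts supply to S = -129 + 6(P − 14) = -213 + 6P.
159 - 1.5P = -213 + 6P gives buyer price Pb = 49.6; sellers receive Ps = 49.6 − 14 = 35.6.
New quantity: Q = 159 − 1.5(49.6) = 84.6.
DWL = ½ × 14 × (101.4 − 84.6) = 117.6.

Deadweight loss = 117.6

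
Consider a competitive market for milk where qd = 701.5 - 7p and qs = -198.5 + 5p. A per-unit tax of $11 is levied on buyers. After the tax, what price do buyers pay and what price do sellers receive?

Buyers pay 955/12, sellers receive 823/12

Pre-tax equilibrium: p* = 75, q* = 176.5.
Tax on buyers shifts demand to qd = 701.5 − 7(p + 11) = 624.5 - 7p.
624.5 - 7p = -198.5 + 5p gives seller price ps = 823/12; buyers pay pb = 823/12 + 11 = 955/12.
New quantity: q = 701.5 − 7(955/12) = 1733/12.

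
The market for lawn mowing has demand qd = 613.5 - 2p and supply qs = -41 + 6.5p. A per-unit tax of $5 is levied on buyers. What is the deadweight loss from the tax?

Deadweight loss = 325/17

Pre-tax equilibrium: p* = 77, q* = 459.5.
Tax on buyers shifts demand to qd = 613.5 − 2(p + 5) = 603.5 - 2p.
603.5 - 2p = -41 + 6.5p gives seller price ps = 1289/17; buyers pay pb = 1289/17 + 5 = 1374/17.
New quantity: q = 613.5 − 2(1374/17) = 15363/34.
DWL = ½ × 5 × (459.5 − 15363/34) = 325/17.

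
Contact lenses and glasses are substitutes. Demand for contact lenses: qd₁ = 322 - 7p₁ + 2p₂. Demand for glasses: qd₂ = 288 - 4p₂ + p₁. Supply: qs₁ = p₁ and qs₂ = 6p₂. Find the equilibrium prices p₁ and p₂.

p₁ = 146/3, p₂ = 101/3

Market 1: 322 - 7p₁ + 2p₂ = p₁ → 8p₁ - 2p₂ = 322.
Market 2: 10p₂ - p₁ = 288.
Eliminating p₂: 10×(1) + 2×(2) gives 78p₁ = 3796, so p₁ = 146/3.
Back-substitute into (2): p₂ = (288 + 1×146/3) / 10 = 101/3.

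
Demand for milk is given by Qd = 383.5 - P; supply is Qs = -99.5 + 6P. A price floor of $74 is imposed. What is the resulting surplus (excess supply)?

Equilibrium price would be P* = 69, so the floor at 74 binds.
At P = 74: Qd = 309.5, Qs = 344.5.
Surplus = 344.5 − 309.5 = 35.

Surplus = 35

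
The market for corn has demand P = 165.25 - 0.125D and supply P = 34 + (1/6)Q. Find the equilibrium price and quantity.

P* = 109, Q* = 450

Set the two price expressions equal: 165.25 - 0.125Q = 34 + (1/6)Q.
131.25 = (7/24)Q, so Q* = 450.
P* = 165.25 − (0.125)(450) = 109.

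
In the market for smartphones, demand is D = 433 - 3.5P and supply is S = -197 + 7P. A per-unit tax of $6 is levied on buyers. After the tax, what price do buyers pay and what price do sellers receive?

Pre-tax equilibrium: P* = 60, Q* = 223.
Tax on buyers shifts demand to D = 433 − 3.5(P + 6) = 412 - 3.5P.
412 - 3.5P = -197 + 7P gives seller price Ps = 58; buyers pay Pb = 58 + 6 = 64.
New quantity: Q = 433 − 3.5(64) = 209.

Buyers pay $64, sellers receive $58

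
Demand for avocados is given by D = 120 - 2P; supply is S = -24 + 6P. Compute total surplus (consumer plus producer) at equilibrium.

Total surplus = 2352

Equilibrium: 120 - 2P = -24 + 6P gives P* = 18, Q* = 84.
Demand choke price: P = 60; supply starts at P = 4.
CS = ½(60 − 18)(84) = 1764; PS = ½(18 − 4)(84) = 588.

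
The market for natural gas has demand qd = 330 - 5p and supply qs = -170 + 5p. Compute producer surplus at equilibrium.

Equilibrium: 330 - 5p = -170 + 5p gives p* = 50, q* = 80.
Supply starts at p = 34 (where qs = 0).
PS = ½(50 − 34)(80) = 640.

Producer surplus = 640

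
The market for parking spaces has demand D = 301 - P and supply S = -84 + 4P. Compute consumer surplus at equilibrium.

Equilibrium: 301 - P = -84 + 4P gives P* = 77, Q* = 224.
Demand choke price (D = 0): P = 301.
CS = ½(301 − 77)(224) = 25088.

Consumer surplus = 25088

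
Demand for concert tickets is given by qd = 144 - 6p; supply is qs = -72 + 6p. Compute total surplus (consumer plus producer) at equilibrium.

Equilibrium: 144 - 6p = -72 + 6p gives p* = 18, q* = 36.
Demand choke price: p = 24; supply starts at p = 12.
CS = ½(24 − 18)(36) = 108; PS = ½(18 − 12)(36) = 108.

Total surplus = 216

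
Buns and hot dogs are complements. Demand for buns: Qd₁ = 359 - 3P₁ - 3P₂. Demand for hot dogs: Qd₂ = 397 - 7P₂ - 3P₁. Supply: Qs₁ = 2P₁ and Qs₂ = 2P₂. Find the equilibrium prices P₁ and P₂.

Market 1: 359 - 3P₁ - 3P₂ = 2P₁ → 5P₁ + 3P₂ = 359.
Market 2: 9P₂ + 3P₁ = 397.
Eliminating P₂: 9×(1) − 3×(2) gives 36P₁ = 2040, so P₁ = 170/3.
Back-substitute into (2): P₂ = (397 − 3×170/3) / 9 = 227/9.

P₁ = 170/3, P₂ = 227/9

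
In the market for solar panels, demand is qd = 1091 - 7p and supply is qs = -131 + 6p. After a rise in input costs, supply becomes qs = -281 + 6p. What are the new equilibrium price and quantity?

Original equilibrium: p* = 94, q* = 433.
New equilibrium: 1091 - 7p = -281 + 6p, so 1372 = 13p and p' = 1372/13; q' = 1091 − 7(1372/13) = 4579/13.

p' = 1372/13, q' = 4579/13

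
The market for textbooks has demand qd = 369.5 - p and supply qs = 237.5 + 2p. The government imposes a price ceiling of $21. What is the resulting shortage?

Equilibrium price would be p* = 44, so the ceiling at 21 binds.
At p = 21: qd = 369.5 − 1(21) = 348.5, qs = 237.5 + 2(21) = 279.5.
Shortage = 348.5 − 279.5 = 69.

Shortage = 69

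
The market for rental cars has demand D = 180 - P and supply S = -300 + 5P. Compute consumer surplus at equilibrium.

Equilibrium: 180 - P = -300 + 5P gives P* = 80, Q* = 100.
Demand choke price (D = 0): P = 180.
CS = ½(180 − 80)(100) = 5000.

Consumer surplus = 5000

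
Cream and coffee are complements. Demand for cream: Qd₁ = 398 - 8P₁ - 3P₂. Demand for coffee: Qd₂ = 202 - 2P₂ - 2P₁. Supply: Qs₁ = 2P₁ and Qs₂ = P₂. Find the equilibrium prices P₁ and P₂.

P₁ = 24.5, P₂ = 51

Market 1: 398 - 8P₁ - 3P₂ = 2P₁ → 10P₁ + 3P₂ = 398.
Market 2: 3P₂ + 2P₁ = 202.
Eliminating P₂: 3×(1) − 3×(2) gives 24P₁ = 588, so P₁ = 24.5.
Back-substitute into (2): P₂ = (202 − 2×24.5) / 3 = 51.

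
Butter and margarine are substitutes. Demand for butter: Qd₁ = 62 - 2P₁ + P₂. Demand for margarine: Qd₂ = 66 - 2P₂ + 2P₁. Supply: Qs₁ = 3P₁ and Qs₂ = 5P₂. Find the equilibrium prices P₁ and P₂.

P₁ = 500/33, P₂ = 454/33

Market 1: 62 - 2P₁ + P₂ = 3P₁ → 5P₁ - P₂ = 62.
Market 2: 7P₂ - 2P₁ = 66.
Eliminating P₂: 7×(1) + 1×(2) gives 33P₁ = 500, so P₁ = 500/33.
Back-substitute into (2): P₂ = (66 + 2×500/33) / 7 = 454/33.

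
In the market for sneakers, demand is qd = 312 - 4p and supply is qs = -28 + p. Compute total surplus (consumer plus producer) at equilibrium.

Equilibrium: 312 - 4p = -28 + p gives p* = 68, q* = 40.
Demand choke price: p = 78; supply starts at p = 28.
CS = ½(78 − 68)(40) = 200; PS = ½(68 − 28)(40) = 800.

Total surplus = 1000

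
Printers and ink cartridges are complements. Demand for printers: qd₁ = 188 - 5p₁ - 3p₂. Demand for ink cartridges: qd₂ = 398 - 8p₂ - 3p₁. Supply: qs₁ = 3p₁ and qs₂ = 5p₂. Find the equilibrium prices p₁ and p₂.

p₁ = 250/19, p₂ = 524/19

Market 1: 188 - 5p₁ - 3p₂ = 3p₁ → 8p₁ + 3p₂ = 188.
Market 2: 13p₂ + 3p₁ = 398.
Eliminating p₂: 13×(1) − 3×(2) gives 95p₁ = 1250, so p₁ = 250/19.
Back-substitute into (2): p₂ = (398 − 3×250/19) / 13 = 524/19.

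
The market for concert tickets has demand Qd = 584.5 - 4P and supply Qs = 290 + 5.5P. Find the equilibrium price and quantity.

P* = 31, Q* = 460.5

Set Qd = Qs: 584.5 - 4P = 290 + 5.5P.
294.5 = 9.5P, so P* = 31.
Q* = 584.5 − 4(31) = 460.5.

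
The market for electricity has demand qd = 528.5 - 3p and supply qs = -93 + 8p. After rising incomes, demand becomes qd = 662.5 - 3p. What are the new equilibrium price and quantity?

p' = 1511/22, q' = 5021/11

Original equilibrium: p* = 56.5, q* = 359.
New equilibrium: 662.5 - 3p = -93 + 8p, so 755.5 = 11p and p' = 1511/22; q' = 662.5 − 3(1511/22) = 5021/11.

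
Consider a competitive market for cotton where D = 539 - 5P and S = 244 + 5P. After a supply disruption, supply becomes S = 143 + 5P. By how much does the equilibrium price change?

Original equilibrium: P* = 29.5, Q* = 391.5.
New equilibrium: 539 - 5P = 143 + 5P, so 396 = 10P and P' = 39.6; Q' = 539 − 5(39.6) = 341.
Change in price: 39.6 − 29.5 = 10.1.

ΔP = 10.1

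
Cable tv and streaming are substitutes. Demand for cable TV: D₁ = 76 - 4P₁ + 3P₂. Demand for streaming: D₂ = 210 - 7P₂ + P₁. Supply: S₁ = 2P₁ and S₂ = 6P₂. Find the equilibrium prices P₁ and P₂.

Market 1: 76 - 4P₁ + 3P₂ = 2P₁ → 6P₁ - 3P₂ = 76.
Market 2: 13P₂ - P₁ = 210.
Eliminating P₂: 13×(1) + 3×(2) gives 75P₁ = 1618, so P₁ = 1618/75.
Back-substitute into (2): P₂ = (210 + 1×1618/75) / 13 = 1336/75.

P₁ = 1618/75, P₂ = 1336/75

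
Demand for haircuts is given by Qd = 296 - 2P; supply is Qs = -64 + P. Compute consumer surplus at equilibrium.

Equilibrium: 296 - 2P = -64 + P gives P* = 120, Q* = 56.
Demand choke price (Qd = 0): P = 148.
CS = ½(148 − 120)(56) = 784.

Consumer surplus = 784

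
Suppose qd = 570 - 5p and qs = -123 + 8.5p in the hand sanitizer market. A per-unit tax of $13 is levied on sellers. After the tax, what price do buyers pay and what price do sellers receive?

Buyers pay 1607/27, sellers receive 1256/27

Pre-tax equilibrium: p* = 154/3, q* = 940/3.
Tax on sellers shifts supply to qs = -123 + 8.5(p − 13) = -233.5 + 8.5p.
570 - 5p = -233.5 + 8.5p gives buyer price pb = 1607/27; sellers receive ps = 1607/27 − 13 = 1256/27.
New quantity: q = 570 − 5(1607/27) = 7355/27.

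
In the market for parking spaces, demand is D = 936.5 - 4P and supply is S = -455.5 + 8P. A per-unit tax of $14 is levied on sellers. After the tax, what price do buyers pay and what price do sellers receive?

Buyers pay 376/3, sellers receive 334/3

Pre-tax equilibrium: P* = 116, Q* = 472.5.
Tax on sellers shifts supply to S = -455.5 + 8(P − 14) = -567.5 + 8P.
936.5 - 4P = -567.5 + 8P gives buyer price Pb = 376/3; sellers receive Ps = 376/3 − 14 = 334/3.
New quantity: Q = 936.5 − 4(376/3) = 2611/6.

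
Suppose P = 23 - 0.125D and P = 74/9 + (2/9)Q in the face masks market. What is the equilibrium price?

P* = 17.68

Set the two price expressions equal: 23 - 0.125Q = 74/9 + (2/9)Q.
133/9 = (25/72)Q, so Q* = 42.56.
P* = 23 − (0.125)(42.56) = 17.68.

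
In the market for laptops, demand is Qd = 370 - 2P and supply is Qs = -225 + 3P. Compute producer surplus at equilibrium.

Equilibrium: 370 - 2P = -225 + 3P gives P* = 119, Q* = 132.
Supply starts at P = 75 (where Qs = 0).
PS = ½(119 − 75)(132) = 2904.

Producer surplus = 2904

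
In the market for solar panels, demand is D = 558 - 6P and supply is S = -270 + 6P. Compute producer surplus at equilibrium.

Producer surplus = 1728

Equilibrium: 558 - 6P = -270 + 6P gives P* = 69, Q* = 144.
Supply starts at P = 45 (where S = 0).
PS = ½(69 − 45)(144) = 1728.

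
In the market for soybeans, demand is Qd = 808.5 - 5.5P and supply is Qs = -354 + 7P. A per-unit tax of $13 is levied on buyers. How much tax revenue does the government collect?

Pre-tax equilibrium: P* = 93, Q* = 297.
Tax on buyers shifts demand to Qd = 808.5 − 5.5(P + 13) = 737 - 5.5P.
737 - 5.5P = -354 + 7P gives seller price Ps = 87.28; buyers pay Pb = 87.28 + 13 = 100.28.
New quantity: Q = 808.5 − 5.5(100.28) = 256.96.
Revenue = 13 × 256.96 = 3340.48.

Tax revenue = 3340.48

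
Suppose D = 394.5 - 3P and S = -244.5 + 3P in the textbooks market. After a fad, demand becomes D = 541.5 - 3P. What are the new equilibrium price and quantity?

P' = 131, Q' = 148.5

Original equilibrium: P* = 106.5, Q* = 75.
New equilibrium: 541.5 - 3P = -244.5 + 3P, so 786 = 6P and P' = 131; Q' = 541.5 − 3(131) = 148.5.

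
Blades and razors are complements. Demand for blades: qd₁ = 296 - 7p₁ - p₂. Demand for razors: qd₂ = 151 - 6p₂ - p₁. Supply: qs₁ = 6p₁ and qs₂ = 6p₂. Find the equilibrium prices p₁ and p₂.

p₁ = 3401/155, p₂ = 1667/155

Market 1: 296 - 7p₁ - p₂ = 6p₁ → 13p₁ + p₂ = 296.
Market 2: 12p₂ + p₁ = 151.
Eliminating p₂: 12×(1) − 1×(2) gives 155p₁ = 3401, so p₁ = 3401/155.
Back-substitute into (2): p₂ = (151 − 1×3401/155) / 12 = 1667/155.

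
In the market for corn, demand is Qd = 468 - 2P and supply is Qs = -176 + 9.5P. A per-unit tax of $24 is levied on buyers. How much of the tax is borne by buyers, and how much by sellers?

Buyers bear 456/23, sellers bear 96/23

Pre-tax equilibrium: P* = 56, Q* = 356.
Tax on buyers shifts demand to Qd = 468 − 2(P + 24) = 420 - 2P.
420 - 2P = -176 + 9.5P gives seller price Ps = 1192/23; buyers pay Pb = 1192/23 + 24 = 1744/23.
New quantity: Q = 468 − 2(1744/23) = 7276/23.
Buyer burden = 1744/23 − 56 = 456/23; seller burden = 56 − 1192/23 = 96/23.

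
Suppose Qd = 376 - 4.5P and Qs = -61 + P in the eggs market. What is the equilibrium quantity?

Set Qd = Qs: 376 - 4.5P = -61 + P.
437 = 5.5P, so P* = 874/11.
Q* = 376 − 4.5(874/11) = 203/11.

Q* = 203/11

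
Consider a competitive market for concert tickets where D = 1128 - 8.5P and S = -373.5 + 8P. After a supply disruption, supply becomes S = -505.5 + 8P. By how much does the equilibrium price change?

Original equilibrium: P* = 91, Q* = 354.5.
New equilibrium: 1128 - 8.5P = -505.5 + 8P, so 1633.5 = 16.5P and P' = 99; Q' = 1128 − 8.5(99) = 286.5.
Change in price: 99 − 91 = 8.

ΔP = 8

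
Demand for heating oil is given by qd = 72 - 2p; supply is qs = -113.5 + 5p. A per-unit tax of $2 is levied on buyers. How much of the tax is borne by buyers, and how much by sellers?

Pre-tax equilibrium: p* = 26.5, q* = 19.
Tax on buyers shifts demand to qd = 72 − 2(p + 2) = 68 - 2p.
68 - 2p = -113.5 + 5p gives seller price ps = 363/14; buyers pay pb = 363/14 + 2 = 391/14.
New quantity: q = 72 − 2(391/14) = 113/7.
Buyer burden = 391/14 − 26.5 = 10/7; seller burden = 26.5 − 363/14 = 4/7.

Buyers bear 10/7, sellers bear 4/7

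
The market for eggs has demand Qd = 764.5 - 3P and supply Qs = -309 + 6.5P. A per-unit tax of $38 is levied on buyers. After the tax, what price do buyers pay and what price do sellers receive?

Buyers pay $139, sellers receive $101

Pre-tax equilibrium: P* = 113, Q* = 425.5.
Tax on buyers shifts demand to Qd = 764.5 − 3(P + 38) = 650.5 - 3P.
650.5 - 3P = -309 + 6.5P gives seller price Ps = 101; buyers pay Pb = 101 + 38 = 139.
New quantity: Q = 764.5 − 3(139) = 347.5.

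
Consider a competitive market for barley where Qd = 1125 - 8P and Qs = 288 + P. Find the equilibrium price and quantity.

Set Qd = Qs: 1125 - 8P = 288 + P.
837 = 9P, so P* = 93.
Q* = 1125 − 8(93) = 381.

P* = 93, Q* = 381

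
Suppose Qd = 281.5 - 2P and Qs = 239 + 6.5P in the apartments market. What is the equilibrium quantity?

Q* = 271.5

Set Qd = Qs: 281.5 - 2P = 239 + 6.5P.
42.5 = 8.5P, so P* = 5.
Q* = 281.5 − 2(5) = 271.5.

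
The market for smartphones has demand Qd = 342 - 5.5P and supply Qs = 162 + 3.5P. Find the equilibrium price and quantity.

P* = 20, Q* = 232

Set Qd = Qs: 342 - 5.5P = 162 + 3.5P.
180 = 9P, so P* = 20.
Q* = 342 − 5.5(20) = 232.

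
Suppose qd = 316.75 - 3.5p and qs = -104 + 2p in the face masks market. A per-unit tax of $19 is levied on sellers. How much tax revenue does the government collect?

Pre-tax equilibrium: p* = 76.5, q* = 49.
Tax on sellers shifts supply to qs = -104 + 2(p − 19) = -142 + 2p.
316.75 - 3.5p = -142 + 2p gives buyer price pb = 1835/22; sellers receive ps = 1835/22 − 19 = 1417/22.
New quantity: q = 316.75 − 3.5(1835/22) = 273/11.
Revenue = 19 × 273/11 = 5187/11.

Tax revenue = 5187/11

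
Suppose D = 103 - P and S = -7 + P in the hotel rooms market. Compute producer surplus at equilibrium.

Producer surplus = 1152

Equilibrium: 103 - P = -7 + P gives P* = 55, Q* = 48.
Supply starts at P = 7 (where S = 0).
PS = ½(55 − 7)(48) = 1152.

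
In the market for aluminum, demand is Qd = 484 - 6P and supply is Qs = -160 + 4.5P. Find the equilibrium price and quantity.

P* = 184/3, Q* = 116

Set Qd = Qs: 484 - 6P = -160 + 4.5P.
644 = 10.5P, so P* = 184/3.
Q* = 484 − 6(184/3) = 116.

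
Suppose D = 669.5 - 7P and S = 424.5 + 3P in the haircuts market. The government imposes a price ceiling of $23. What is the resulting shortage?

Shortage = 15

Equilibrium price would be P* = 24.5, so the ceiling at 23 binds.
At P = 23: D = 669.5 − 7(23) = 508.5, S = 424.5 + 3(23) = 493.5.
Shortage = 508.5 − 493.5 = 15.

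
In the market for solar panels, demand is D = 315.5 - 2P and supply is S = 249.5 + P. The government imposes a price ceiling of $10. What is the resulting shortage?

Equilibrium price would be P* = 22, so the ceiling at 10 binds.
At P = 10: D = 315.5 − 2(10) = 295.5, S = 249.5 + 1(10) = 259.5.
Shortage = 295.5 − 259.5 = 36.

Shortage = 36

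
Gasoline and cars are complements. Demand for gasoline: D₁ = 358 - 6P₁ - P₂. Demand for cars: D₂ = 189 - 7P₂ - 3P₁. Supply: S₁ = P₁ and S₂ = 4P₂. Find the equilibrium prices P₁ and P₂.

Market 1: 358 - 6P₁ - P₂ = P₁ → 7P₁ + P₂ = 358.
Market 2: 11P₂ + 3P₁ = 189.
Eliminating P₂: 11×(1) − 1×(2) gives 74P₁ = 3749, so P₁ = 3749/74.
Back-substitute into (2): P₂ = (189 − 3×3749/74) / 11 = 249/74.

P₁ = 3749/74, P₂ = 249/74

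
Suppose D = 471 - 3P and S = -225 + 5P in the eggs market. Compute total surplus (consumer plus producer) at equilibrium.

Total surplus = 11760

Equilibrium: 471 - 3P = -225 + 5P gives P* = 87, Q* = 210.
Demand choke price: P = 157; supply starts at P = 45.
CS = ½(157 − 87)(210) = 7350; PS = ½(87 − 45)(210) = 4410.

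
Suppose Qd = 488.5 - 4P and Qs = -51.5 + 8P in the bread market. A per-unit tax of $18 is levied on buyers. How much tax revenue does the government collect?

Tax revenue = 4689

Pre-tax equilibrium: P* = 45, Q* = 308.5.
Tax on buyers shifts demand to Qd = 488.5 − 4(P + 18) = 416.5 - 4P.
416.5 - 4P = -51.5 + 8P gives seller price Ps = 39; buyers pay Pb = 39 + 18 = 57.
New quantity: Q = 488.5 − 4(57) = 260.5.
Revenue = 18 × 260.5 = 4689.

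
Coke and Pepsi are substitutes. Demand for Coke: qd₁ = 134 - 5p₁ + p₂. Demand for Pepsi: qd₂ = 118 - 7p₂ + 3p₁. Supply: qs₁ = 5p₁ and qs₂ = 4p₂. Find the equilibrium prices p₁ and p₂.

Market 1: 134 - 5p₁ + p₂ = 5p₁ → 10p₁ - p₂ = 134.
Market 2: 11p₂ - 3p₁ = 118.
Eliminating p₂: 11×(1) + 1×(2) gives 107p₁ = 1592, so p₁ = 1592/107.
Back-substitute into (2): p₂ = (118 + 3×1592/107) / 11 = 1582/107.

p₁ = 1592/107, p₂ = 1582/107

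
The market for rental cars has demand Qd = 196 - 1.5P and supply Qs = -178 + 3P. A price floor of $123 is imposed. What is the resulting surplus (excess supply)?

Surplus = 179.5

Equilibrium price would be P* = 748/9, so the floor at 123 binds.
At P = 123: Qd = 11.5, Qs = 191.
Surplus = 191 − 11.5 = 179.5.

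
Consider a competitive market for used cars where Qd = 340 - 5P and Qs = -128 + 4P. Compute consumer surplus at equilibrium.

Consumer surplus = 640

Equilibrium: 340 - 5P = -128 + 4P gives P* = 52, Q* = 80.
Demand choke price (Qd = 0): P = 68.
CS = ½(68 − 52)(80) = 640.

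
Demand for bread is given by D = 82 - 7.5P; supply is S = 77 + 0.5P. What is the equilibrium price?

Set D = S: 82 - 7.5P = 77 + 0.5P.
5 = 8P, so P* = 0.625.
Q* = 82 − 7.5(0.625) = 77.3125.

P* = 0.625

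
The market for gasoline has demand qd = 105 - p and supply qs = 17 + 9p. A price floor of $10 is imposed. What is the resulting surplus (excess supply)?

Equilibrium price would be p* = 8.8, so the floor at 10 binds.
At p = 10: qd = 95, qs = 107.
Surplus = 107 − 95 = 12.

Surplus = 12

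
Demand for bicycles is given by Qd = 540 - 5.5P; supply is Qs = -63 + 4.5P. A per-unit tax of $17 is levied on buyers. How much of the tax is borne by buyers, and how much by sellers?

Pre-tax equilibrium: P* = 60.3, Q* = 208.35.
Tax on buyers shifts demand to Qd = 540 − 5.5(P + 17) = 446.5 - 5.5P.
446.5 - 5.5P = -63 + 4.5P gives seller price Ps = 50.95; buyers pay Pb = 50.95 + 17 = 67.95.
New quantity: Q = 540 − 5.5(67.95) = 166.275.
Buyer burden = 67.95 − 60.3 = 7.65; seller burden = 60.3 − 50.95 = 9.35.

Buyers bear $7.65, sellers bear $9.35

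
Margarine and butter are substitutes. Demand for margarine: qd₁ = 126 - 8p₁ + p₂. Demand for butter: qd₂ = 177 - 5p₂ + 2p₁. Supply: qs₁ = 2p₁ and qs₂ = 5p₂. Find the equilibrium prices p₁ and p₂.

Market 1: 126 - 8p₁ + p₂ = 2p₁ → 10p₁ - p₂ = 126.
Market 2: 10p₂ - 2p₁ = 177.
Eliminating p₂: 10×(1) + 1×(2) gives 98p₁ = 1437, so p₁ = 1437/98.
Back-substitute into (2): p₂ = (177 + 2×1437/98) / 10 = 1011/49.

p₁ = 1437/98, p₂ = 1011/49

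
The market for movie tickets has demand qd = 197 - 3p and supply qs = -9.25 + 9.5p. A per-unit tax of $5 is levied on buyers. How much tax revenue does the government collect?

Pre-tax equilibrium: p* = 16.5, q* = 147.5.
Tax on buyers shifts demand to qd = 197 − 3(p + 5) = 182 - 3p.
182 - 3p = -9.25 + 9.5p gives seller price ps = 15.3; buyers pay pb = 15.3 + 5 = 20.3.
New quantity: q = 197 − 3(20.3) = 136.1.
Revenue = 5 × 136.1 = 680.5.

Tax revenue = 680.5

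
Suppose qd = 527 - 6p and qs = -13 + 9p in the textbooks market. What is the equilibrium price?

p* = 36

Set qd = qs: 527 - 6p = -13 + 9p.
540 = 15p, so p* = 36.
q* = 527 − 6(36) = 311.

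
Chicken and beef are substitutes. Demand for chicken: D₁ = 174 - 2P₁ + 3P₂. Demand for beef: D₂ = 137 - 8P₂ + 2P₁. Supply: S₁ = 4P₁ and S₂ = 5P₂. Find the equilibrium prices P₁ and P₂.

P₁ = 37.125, P₂ = 16.25

Market 1: 174 - 2P₁ + 3P₂ = 4P₁ → 6P₁ - 3P₂ = 174.
Market 2: 13P₂ - 2P₁ = 137.
Eliminating P₂: 13×(1) + 3×(2) gives 72P₁ = 2673, so P₁ = 37.125.
Back-substitute into (2): P₂ = (137 + 2×37.125) / 13 = 16.25.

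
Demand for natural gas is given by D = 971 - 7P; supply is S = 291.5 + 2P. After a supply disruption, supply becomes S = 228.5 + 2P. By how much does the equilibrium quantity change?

Original equilibrium: P* = 75.5, Q* = 442.5.
New equilibrium: 971 - 7P = 228.5 + 2P, so 742.5 = 9P and P' = 82.5; Q' = 971 − 7(82.5) = 393.5.
Change in quantity: 393.5 − 442.5 = -49.

ΔQ = -49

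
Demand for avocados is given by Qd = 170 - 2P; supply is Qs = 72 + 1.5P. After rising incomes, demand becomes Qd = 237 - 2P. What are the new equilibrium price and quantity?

P' = 330/7, Q' = 999/7

Original equilibrium: P* = 28, Q* = 114.
New equilibrium: 237 - 2P = 72 + 1.5P, so 165 = 3.5P and P' = 330/7; Q' = 237 − 2(330/7) = 999/7.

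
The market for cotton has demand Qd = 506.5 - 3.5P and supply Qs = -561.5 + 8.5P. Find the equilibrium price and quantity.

Set Qd = Qs: 506.5 - 3.5P = -561.5 + 8.5P.
1068 = 12P, so P* = 89.
Q* = 506.5 − 3.5(89) = 195.

P* = 89, Q* = 195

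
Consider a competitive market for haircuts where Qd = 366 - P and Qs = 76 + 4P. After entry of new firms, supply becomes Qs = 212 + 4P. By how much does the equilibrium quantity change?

ΔQ = 27.2

Original equilibrium: P* = 58, Q* = 308.
New equilibrium: 366 - P = 212 + 4P, so 154 = 5P and P' = 30.8; Q' = 366 − 1(30.8) = 335.2.
Change in quantity: 335.2 − 308 = 27.2.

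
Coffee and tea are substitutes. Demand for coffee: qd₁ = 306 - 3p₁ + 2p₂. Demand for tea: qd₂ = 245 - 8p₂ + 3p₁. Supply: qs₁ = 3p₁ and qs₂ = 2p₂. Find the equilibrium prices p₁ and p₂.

Market 1: 306 - 3p₁ + 2p₂ = 3p₁ → 6p₁ - 2p₂ = 306.
Market 2: 10p₂ - 3p₁ = 245.
Eliminating p₂: 10×(1) + 2×(2) gives 54p₁ = 3550, so p₁ = 1775/27.
Back-substitute into (2): p₂ = (245 + 3×1775/27) / 10 = 398/9.

p₁ = 1775/27, p₂ = 398/9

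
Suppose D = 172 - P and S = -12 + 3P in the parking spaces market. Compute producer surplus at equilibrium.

Equilibrium: 172 - P = -12 + 3P gives P* = 46, Q* = 126.
Supply starts at P = 4 (where S = 0).
PS = ½(46 − 4)(126) = 2646.

Producer surplus = 2646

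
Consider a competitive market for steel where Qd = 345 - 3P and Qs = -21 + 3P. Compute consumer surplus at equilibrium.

Equilibrium: 345 - 3P = -21 + 3P gives P* = 61, Q* = 162.
Demand choke price (Qd = 0): P = 115.
CS = ½(115 − 61)(162) = 4374.

Consumer surplus = 4374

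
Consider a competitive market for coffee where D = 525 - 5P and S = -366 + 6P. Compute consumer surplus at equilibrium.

Consumer surplus = 1440

Equilibrium: 525 - 5P = -366 + 6P gives P* = 81, Q* = 120.
Demand choke price (D = 0): P = 105.
CS = ½(105 − 81)(120) = 1440.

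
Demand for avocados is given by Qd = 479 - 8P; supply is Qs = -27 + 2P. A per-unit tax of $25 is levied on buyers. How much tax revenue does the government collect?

Pre-tax equilibrium: P* = 50.6, Q* = 74.2.
Tax on buyers shifts demand to Qd = 479 − 8(P + 25) = 279 - 8P.
279 - 8P = -27 + 2P gives seller price Ps = 30.6; buyers pay Pb = 30.6 + 25 = 55.6.
New quantity: Q = 479 − 8(55.6) = 34.2.
Revenue = 25 × 34.2 = 855.

Tax revenue = 855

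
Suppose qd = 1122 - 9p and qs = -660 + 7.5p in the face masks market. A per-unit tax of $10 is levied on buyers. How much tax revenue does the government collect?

Pre-tax equilibrium: p* = 108, q* = 150.
Tax on buyers shifts demand to qd = 1122 − 9(p + 10) = 1032 - 9p.
1032 - 9p = -660 + 7.5p gives seller price ps = 1128/11; buyers pay pb = 1128/11 + 10 = 1238/11.
New quantity: q = 1122 − 9(1238/11) = 1200/11.
Revenue = 10 × 1200/11 = 12000/11.

Tax revenue = 12000/11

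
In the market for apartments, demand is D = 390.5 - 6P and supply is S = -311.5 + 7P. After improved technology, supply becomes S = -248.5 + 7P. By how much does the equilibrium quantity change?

ΔQ = 378/13

Original equilibrium: P* = 54, Q* = 66.5.
New equilibrium: 390.5 - 6P = -248.5 + 7P, so 639 = 13P and P' = 639/13; Q' = 390.5 − 6(639/13) = 2485/26.
Change in quantity: 2485/26 − 66.5 = 378/13.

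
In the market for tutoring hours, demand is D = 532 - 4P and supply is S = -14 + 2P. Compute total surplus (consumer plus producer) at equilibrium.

Total surplus = 10584

Equilibrium: 532 - 4P = -14 + 2P gives P* = 91, Q* = 168.
Demand choke price: P = 133; supply starts at P = 7.
CS = ½(133 − 91)(168) = 3528; PS = ½(91 − 7)(168) = 7056.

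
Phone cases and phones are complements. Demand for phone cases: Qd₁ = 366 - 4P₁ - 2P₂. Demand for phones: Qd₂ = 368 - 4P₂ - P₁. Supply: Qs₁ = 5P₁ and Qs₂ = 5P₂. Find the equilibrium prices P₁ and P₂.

Market 1: 366 - 4P₁ - 2P₂ = 5P₁ → 9P₁ + 2P₂ = 366.
Market 2: 9P₂ + P₁ = 368.
Eliminating P₂: 9×(1) − 2×(2) gives 79P₁ = 2558, so P₁ = 2558/79.
Back-substitute into (2): P₂ = (368 − 1×2558/79) / 9 = 2946/79.

P₁ = 2558/79, P₂ = 2946/79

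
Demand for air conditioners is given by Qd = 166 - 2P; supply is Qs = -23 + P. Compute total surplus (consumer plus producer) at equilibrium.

Total surplus = 1200

Equilibrium: 166 - 2P = -23 + P gives P* = 63, Q* = 40.
Demand choke price: P = 83; supply starts at P = 23.
CS = ½(83 − 63)(40) = 400; PS = ½(63 − 23)(40) = 800.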